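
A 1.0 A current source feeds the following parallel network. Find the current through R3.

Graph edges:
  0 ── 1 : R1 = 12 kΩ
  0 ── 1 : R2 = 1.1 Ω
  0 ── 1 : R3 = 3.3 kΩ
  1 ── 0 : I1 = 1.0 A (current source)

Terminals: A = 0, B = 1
All resistors sit directly between nodes 0 and 1, so they are in parallel and share one voltage V; the full source current 1 A splits among them.
1/R_par = 1/12000 + 1/1.1 + 1/3300 = 0.9095 S  =>  R_par = 1.1 Ω
V = I × R_par = 1 × 1.1 = 1.1 V
I_R3 = V/R3 = 1.1/3300 = 0.0003332 A

Final answer: 0.0003332 A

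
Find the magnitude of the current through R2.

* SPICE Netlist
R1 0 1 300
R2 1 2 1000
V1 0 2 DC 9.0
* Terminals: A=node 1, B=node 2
Nodal analysis, taking node 2 as the 0 V reference.
Source V1 fixes V_0 = 9 V.
KCL at each unknown node (sum of currents leaving = 0; resistances in Ω):
  Node 1: (V_1 - 9)/300 + (V_1 - 0)/1000 = 0
Collecting terms: 0.004333 × V_1 = 0.03  =>  V_1 = 6.923 V
I_R2 = (V_1 - V_2)/R2 = (6.923 - 0)/1000 = 0.006923 A
|I_R2| = 0.006923 A

Final answer: |I_R2| = 0.006923 A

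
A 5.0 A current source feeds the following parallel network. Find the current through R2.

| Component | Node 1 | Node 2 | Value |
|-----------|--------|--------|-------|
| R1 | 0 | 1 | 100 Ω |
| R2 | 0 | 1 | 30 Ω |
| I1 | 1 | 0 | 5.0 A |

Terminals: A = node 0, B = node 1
All resistors sit directly between nodes 0 and 1, so they are in parallel and share one voltage V; the full source current 5 A splits among them.
1/R_par = 1/100 + 1/30 = 0.04333 S  =>  R_par = 23.08 Ω
V = I × R_par = 5 × 23.08 = 115.4 V
I_R2 = V/R2 = 115.4/30 = 3.846 A

Final answer: 3.846 A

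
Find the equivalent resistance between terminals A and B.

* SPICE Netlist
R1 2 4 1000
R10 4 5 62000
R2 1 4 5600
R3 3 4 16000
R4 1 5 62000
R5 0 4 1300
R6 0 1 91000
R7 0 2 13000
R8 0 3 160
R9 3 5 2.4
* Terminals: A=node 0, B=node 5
The network is not a plain series/parallel combination. Inject a 1 A test current into terminal A (node 0) and return it from terminal B (node 5); then R_eq = V_A / (1 A).
Nodal analysis, taking node 5 as the 0 V reference.
Current source I_test pushes 1 A into node 0 and draws it out of node 5.
KCL at each unknown node (sum of currents leaving = 0; resistances in Ω):
  Node 0: (V_0 - V_4)/1300 + (V_0 - V_1)/91000 + (V_0 - V_2)/13000 + (V_0 - V_3)/160 - 1 = 0
  Node 1: (V_1 - V_0)/91000 + (V_1 - V_4)/5600 + (V_1 - 0)/62000 = 0
  Node 2: (V_2 - V_0)/13000 + (V_2 - V_4)/1000 = 0
  Node 3: (V_3 - V_0)/160 + (V_3 - V_4)/16000 + (V_3 - 0)/2.4 = 0
  Node 4: (V_4 - V_0)/1300 + (V_4 - V_1)/5600 + (V_4 - V_2)/1000 + (V_4 - V_3)/16000 + (V_4 - 0)/62000 = 0
Collecting terms (coefficients in siemens):
  0.007107·V_0 - 0.00001099·V_1 - 0.00007692·V_2 - 0.00625·V_3 - 0.0007692·V_4 = 1
  0.0002057·V_1 - 0.00001099·V_0 - 0.0001786·V_4 = 0
  0.001077·V_2 - 0.00007692·V_0 - 0.001·V_4 = 0
  0.423·V_3 - 0.00625·V_0 - 0.0000625·V_4 = 0
  0.002026·V_4 - 0.0007692·V_0 - 0.0001786·V_1 - 0.001·V_2 - 0.0000625·V_3 = 0
Solving these 5 simultaneous equations (Gaussian elimination) gives:
  V_0 = 160.2 V, V_1 = 134.2 V, V_2 = 145.8 V, V_3 = 2.389 V
  V_4 = 144.7 V
R_eq = V_0 / 1 A = 160.2 Ω

Final answer: 160.2 Ω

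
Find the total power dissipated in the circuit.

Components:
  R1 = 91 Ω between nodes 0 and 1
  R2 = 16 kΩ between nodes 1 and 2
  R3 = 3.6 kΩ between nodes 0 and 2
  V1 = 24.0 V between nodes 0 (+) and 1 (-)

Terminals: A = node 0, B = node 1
Nodal analysis, taking node 1 as the 0 V reference.
Source V1 fixes V_0 = 24 V.
KCL at each unknown node (sum of currents leaving = 0; resistances in Ω):
  Node 2: (V_2 - 0)/16000 + (V_2 - 24)/3600 = 0
Collecting terms: 0.0003403 × V_2 = 0.006667  =>  V_2 = 19.59 V
Power in each resistor, P = (ΔV)²/R:
  P_R1 = (24 - 0)²/91 = 6.33 W
  P_R2 = (0 - 19.59)²/16000 = 0.02399 W
  P_R3 = (24 - 19.59)²/3600 = 0.005398 W
P_total = P_R1 + P_R2 + P_R3 = 6.359 W

Final answer: 6.359 W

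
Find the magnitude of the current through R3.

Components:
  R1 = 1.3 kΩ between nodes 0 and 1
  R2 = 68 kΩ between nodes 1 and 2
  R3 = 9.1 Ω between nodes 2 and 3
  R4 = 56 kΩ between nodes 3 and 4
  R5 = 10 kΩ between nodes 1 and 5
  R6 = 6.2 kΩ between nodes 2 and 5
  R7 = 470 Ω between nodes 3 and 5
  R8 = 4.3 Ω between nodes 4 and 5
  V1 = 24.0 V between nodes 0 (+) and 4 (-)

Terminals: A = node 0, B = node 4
Nodal analysis, taking node 4 as the 0 V reference.
Source V1 fixes V_0 = 24 V.
KCL at each unknown node (sum of currents leaving = 0; resistances in Ω):
  Node 1: (V_1 - 24)/1300 + (V_1 - V_2)/68000 + (V_1 - V_5)/10000 = 0
  Node 2: (V_2 - V_1)/68000 + (V_2 - V_3)/9.1 + (V_2 - V_5)/6200 = 0
  Node 3: (V_3 - V_2)/9.1 + (V_3 - 0)/56000 + (V_3 - V_5)/470 = 0
  Node 5: (V_5 - V_1)/10000 + (V_5 - V_2)/6200 + (V_5 - V_3)/470 + (V_5 - 0)/4.3 = 0
Collecting terms (coefficients in siemens):
  0.0008839·V_1 - 0.00001471·V_2 - 0.0001·V_5 = 0.01846
  0.1101·V_2 - 0.00001471·V_1 - 0.1099·V_3 - 0.0001613·V_5 = 0
  0.112·V_3 - 0.1099·V_2 - 0.002128·V_5 = 0
  0.2349·V_5 - 0.0001·V_1 - 0.0001613·V_2 - 0.002128·V_3 = 0
Solving these 4 simultaneous equations (Gaussian elimination) gives:
  V_1 = 20.89 V, V_2 = 0.1448 V, V_3 = 0.1423 V, V_5 = 0.01028 V
I_R3 = (V_2 - V_3)/R3 = (0.1448 - 0.1423)/9.1 = 0.0002834 A
|I_R3| = 0.0002834 A

Final answer: |I_R3| = 0.0002834 A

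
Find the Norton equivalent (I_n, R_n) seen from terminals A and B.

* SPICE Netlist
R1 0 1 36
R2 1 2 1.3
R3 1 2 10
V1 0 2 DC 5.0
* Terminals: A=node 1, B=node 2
Find the Thévenin equivalent first; then I_n = V_th/R_th and R_n = R_th.
Step 1 — V_th is the open-circuit voltage V_A - V_B (nothing connected across the terminals).
Nodal analysis, taking node 2 as the 0 V reference.
Source V1 fixes V_0 = 5 V.
KCL at each unknown node (sum of currents leaving = 0; resistances in Ω):
  Node 1: (V_1 - 5)/36 + (V_1 - 0)/1.3 + (V_1 - 0)/10 = 0
Collecting terms: 0.897 × V_1 = 0.1389  =>  V_1 = 0.1548 V
V_th = V_1 - V_2 = 0.1548 - 0 = 0.1548 V
Step 2 — R_th: zero the source — replace V1 by a short circuit (node 2 merges into node 0) — and find the resistance seen between A (node 1) and B (node 0).
Reduce the network between node 1 (A) and node 0 (B) by series/parallel combination:
  Rp1 = R1 ‖ R2 ‖ R3 (parallel, all between nodes 0 and 1) = 1/(1/36 + 1/1.3 + 1/10) = 1.115 Ω
R_th = 1.115 Ω
I_n = V_th/R_th = 0.1548/1.115 = 0.1389 A, and R_n = R_th = 1.115 Ω

Final answer: I_n = 0.1389 A, R_n = 1.115 Ω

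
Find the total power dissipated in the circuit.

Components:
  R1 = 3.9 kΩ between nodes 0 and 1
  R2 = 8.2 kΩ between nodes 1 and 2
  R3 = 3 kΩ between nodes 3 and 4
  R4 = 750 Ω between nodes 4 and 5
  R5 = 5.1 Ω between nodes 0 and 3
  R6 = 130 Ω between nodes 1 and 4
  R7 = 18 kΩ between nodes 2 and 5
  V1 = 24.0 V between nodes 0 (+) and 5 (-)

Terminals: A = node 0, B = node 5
Nodal analysis, taking node 5 as the 0 V reference.
Source V1 fixes V_0 = 24 V.
KCL at each unknown node (sum of currents leaving = 0; resistances in Ω):
  Node 1: (V_1 - 24)/3900 + (V_1 - V_2)/8200 + (V_1 - V_4)/130 = 0
  Node 2: (V_2 - V_1)/8200 + (V_2 - 0)/18000 = 0
  Node 3: (V_3 - V_4)/3000 + (V_3 - 24)/5.1 = 0
  Node 4: (V_4 - V_3)/3000 + (V_4 - 0)/750 + (V_4 - V_1)/130 = 0
Collecting terms (coefficients in siemens):
  0.008071·V_1 - 0.000122·V_2 - 0.007692·V_4 = 0.006154
  0.0001775·V_2 - 0.000122·V_1 = 0
  0.1964·V_3 - 0.0003333·V_4 = 4.706
  0.009359·V_4 - 0.007692·V_1 - 0.0003333·V_3 = 0
Solving these 4 simultaneous equations (Gaussian elimination) gives:
  V_1 = 7.643 V, V_2 = 5.251 V, V_3 = 23.97 V, V_4 = 7.136 V
Power in each resistor, P = (ΔV)²/R:
  P_R1 = (24 - 7.643)²/3900 = 0.0686 W
  P_R2 = (7.643 - 5.251)²/8200 = 0.0006978 W
  P_R3 = (23.97 - 7.136)²/3000 = 0.09448 W
  P_R4 = (7.136 - 0)²/750 = 0.06789 W
  P_R5 = (24 - 23.97)²/5.1 = 0.0001606 W
  P_R6 = (7.643 - 7.136)²/130 = 0.00198 W
  P_R7 = (5.251 - 0)²/18000 = 0.001532 W
P_total = P_R1 + P_R2 + P_R3 + P_R4 + P_R5 + P_R6 + P_R7 = 0.2353 W

Final answer: 0.2353 W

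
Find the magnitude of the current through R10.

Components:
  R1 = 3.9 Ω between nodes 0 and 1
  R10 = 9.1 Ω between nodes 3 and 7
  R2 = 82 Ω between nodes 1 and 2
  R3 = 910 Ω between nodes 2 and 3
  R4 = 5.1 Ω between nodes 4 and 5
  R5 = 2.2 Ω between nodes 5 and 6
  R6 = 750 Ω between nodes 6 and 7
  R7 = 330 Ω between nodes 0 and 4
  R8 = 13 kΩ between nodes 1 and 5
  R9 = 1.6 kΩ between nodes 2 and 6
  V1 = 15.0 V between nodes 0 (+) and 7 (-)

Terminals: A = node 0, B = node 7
Nodal analysis, taking node 7 as the 0 V reference.
Source V1 fixes V_0 = 15 V.
KCL at each unknown node (sum of currents leaving = 0; resistances in Ω):
  Node 1: (V_1 - 15)/3.9 + (V_1 - V_2)/82 + (V_1 - V_5)/13000 = 0
  Node 2: (V_2 - V_1)/82 + (V_2 - V_3)/910 + (V_2 - V_6)/1600 = 0
  Node 3: (V_3 - V_2)/910 + (V_3 - 0)/9.1 = 0
  Node 4: (V_4 - V_5)/5.1 + (V_4 - 15)/330 = 0
  Node 5: (V_5 - V_4)/5.1 + (V_5 - V_6)/2.2 + (V_5 - V_1)/13000 = 0
  Node 6: (V_6 - V_5)/2.2 + (V_6 - 0)/750 + (V_6 - V_2)/1600 = 0
Collecting terms (coefficients in siemens):
  0.2687·V_1 - 0.0122·V_2 - 0.00007692·V_5 = 3.846
  0.01392·V_2 - 0.0122·V_1 - 0.001099·V_3 - 0.000625·V_6 = 0
  0.111·V_3 - 0.001099·V_2 = 0
  0.1991·V_4 - 0.1961·V_5 = 0.04545
  0.6507·V_5 - 0.00007692·V_1 - 0.1961·V_4 - 0.4545·V_6 = 0
  0.4565·V_6 - 0.000625·V_2 - 0.4545·V_5 = 0
Solving these 6 simultaneous equations (Gaussian elimination) gives:
  V_1 = 14.93 V, V_2 = 13.58 V, V_3 = 0.1345 V, V_4 = 10.91 V
  V_5 = 10.85 V, V_6 = 10.82 V
I_R10 = (V_3 - V_7)/R10 = (0.1345 - 0)/9.1 = 0.01478 A
|I_R10| = 0.01478 A

Final answer: |I_R10| = 0.01478 A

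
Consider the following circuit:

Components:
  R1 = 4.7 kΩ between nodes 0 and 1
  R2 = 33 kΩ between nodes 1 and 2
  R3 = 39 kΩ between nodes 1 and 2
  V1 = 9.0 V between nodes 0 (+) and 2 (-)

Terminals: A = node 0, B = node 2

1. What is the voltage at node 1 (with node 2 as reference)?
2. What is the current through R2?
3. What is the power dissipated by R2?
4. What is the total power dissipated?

Nodal analysis, taking node 2 as the 0 V reference.
Source V1 fixes V_0 = 9 V.
KCL at each unknown node (sum of currents leaving = 0; resistances in Ω):
  Node 1: (V_1 - 9)/4700 + (V_1 - 0)/33000 + (V_1 - 0)/39000 = 0
Collecting terms: 0.0002687 × V_1 = 0.001915  =>  V_1 = 7.126 V
Part 1:
  Read off the nodal solution: V_1 = 7.126 V
Part 2:
  I_R2 = (V_1 - V_2)/R2 = (7.126 - 0)/33000 = 0.0002159 A
  Magnitude: I_R2 = 0.0002159 A
Part 3:
  I_R2 = (V_1 - V_2)/R2 = (7.126 - 0)/33000 = 0.0002159 A
  P_R2 = I_R2² × R2 = (0.0002159)² × 33000 = 0.001539 W
Part 4:
  Power in each resistor, P = (ΔV)²/R:
    P_R1 = (9 - 7.126)²/4700 = 0.000747 W
    P_R2 = (7.126 - 0)²/33000 = 0.001539 W
    P_R3 = (7.126 - 0)²/39000 = 0.001302 W
  P_total = P_R1 + P_R2 + P_R3 = 0.003588 W

Final answers:
1. V_1 = 7.126 V
2. I_R2 = 0.0002159 A
3. P_R2 = 0.001539 W
4. P_total = 0.003588 W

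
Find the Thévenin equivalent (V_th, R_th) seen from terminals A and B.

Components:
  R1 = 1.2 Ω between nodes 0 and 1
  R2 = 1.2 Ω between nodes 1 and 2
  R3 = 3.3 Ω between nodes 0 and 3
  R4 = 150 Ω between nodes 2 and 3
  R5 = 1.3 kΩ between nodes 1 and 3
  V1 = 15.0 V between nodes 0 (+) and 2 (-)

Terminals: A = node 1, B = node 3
Step 1 — V_th is the open-circuit voltage V_A - V_B (nothing connected across the terminals).
Nodal analysis, taking node 2 as the 0 V reference.
Source V1 fixes V_0 = 15 V.
KCL at each unknown node (sum of currents leaving = 0; resistances in Ω):
  Node 1: (V_1 - 15)/1.2 + (V_1 - 0)/1.2 + (V_1 - V_3)/1300 = 0
  Node 3: (V_3 - 15)/3.3 + (V_3 - 0)/150 + (V_3 - V_1)/1300 = 0
Collecting terms (coefficients in siemens):
  1.667·V_1 - 0.0007692·V_3 = 12.5
  0.3105·V_3 - 0.0007692·V_1 = 4.545
Determinant D = (1.667)(0.3105) - (-0.0007692)(-0.0007692) = 0.5177
V_1 = [(12.5)(0.3105) - (-0.0007692)(4.545)]/D = 7.503 V
V_3 = [(1.667)(4.545) - (12.5)(-0.0007692)]/D = 14.66 V
V_th = V_1 - V_3 = 7.503 - 14.66 = -7.156 V
Step 2 — R_th: zero the source — replace V1 by a short circuit (node 2 merges into node 0) — and find the resistance seen between A (node 1) and B (node 3).
Reduce the network between node 1 (A) and node 3 (B) by series/parallel combination:
  Rp1 = R1 ‖ R2 (parallel, both between nodes 0 and 1) = 1/(1/1.2 + 1/1.2) = 0.6 Ω
  Rp2 = R3 ‖ R4 (parallel, both between nodes 0 and 3) = 1/(1/3.3 + 1/150) = 3.229 Ω
  Rs1 = Rp1 + Rp2 (series, joined only at node 0) = 0.6 + 3.229 = 3.829 Ω
  Rp3 = R5 ‖ Rs1 (parallel, both between nodes 1 and 3) = 1/(1/1300 + 1/3.829) = 3.818 Ω
R_th = 3.818 Ω

Final answer: V_th = -7.156 V, R_th = 3.818 Ω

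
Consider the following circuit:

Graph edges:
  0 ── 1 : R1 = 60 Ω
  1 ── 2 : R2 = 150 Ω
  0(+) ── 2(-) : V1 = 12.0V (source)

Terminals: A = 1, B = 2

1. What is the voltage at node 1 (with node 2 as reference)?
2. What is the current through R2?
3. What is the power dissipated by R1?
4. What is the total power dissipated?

Nodal analysis, taking node 2 as the 0 V reference.
Source V1 fixes V_0 = 12 V.
KCL at each unknown node (sum of currents leaving = 0; resistances in Ω):
  Node 1: (V_1 - 12)/60 + (V_1 - 0)/150 = 0
Collecting terms: 0.02333 × V_1 = 0.2  =>  V_1 = 8.571 V
Part 1:
  Read off the nodal solution: V_1 = 8.571 V
Part 2:
  I_R2 = (V_1 - V_2)/R2 = (8.571 - 0)/150 = 0.05714 A
  Magnitude: I_R2 = 0.05714 A
Part 3:
  I_R1 = (V_0 - V_1)/R1 = (12 - 8.571)/60 = 0.05714 A
  P_R1 = I_R1² × R1 = (0.05714)² × 60 = 0.1959 W
Part 4:
  Power in each resistor, P = (ΔV)²/R:
    P_R1 = (12 - 8.571)²/60 = 0.1959 W
    P_R2 = (8.571 - 0)²/150 = 0.4898 W
  P_total = P_R1 + P_R2 = 0.6857 W

Final answers:
1. V_1 = 8.571 V
2. I_R2 = 0.05714 A
3. P_R1 = 0.1959 W
4. P_total = 0.6857 W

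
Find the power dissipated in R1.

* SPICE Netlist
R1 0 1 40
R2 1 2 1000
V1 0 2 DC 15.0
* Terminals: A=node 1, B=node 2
Nodal analysis, taking node 2 as the 0 V reference.
Source V1 fixes V_0 = 15 V.
KCL at each unknown node (sum of currents leaving = 0; resistances in Ω):
  Node 1: (V_1 - 15)/40 + (V_1 - 0)/1000 = 0
Collecting terms: 0.026 × V_1 = 0.375  =>  V_1 = 14.42 V
I_R1 = (V_0 - V_1)/R1 = (15 - 14.42)/40 = 0.01442 A
P_R1 = I_R1² × R1 = (0.01442)² × 40 = 0.008321 W

Final answer: 0.008321 W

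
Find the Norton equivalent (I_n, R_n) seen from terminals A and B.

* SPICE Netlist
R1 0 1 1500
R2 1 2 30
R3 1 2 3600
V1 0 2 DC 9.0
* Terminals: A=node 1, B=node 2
Find the Thévenin equivalent first; then I_n = V_th/R_th and R_n = R_th.
Step 1 — V_th is the open-circuit voltage V_A - V_B (nothing connected across the terminals).
Nodal analysis, taking node 2 as the 0 V reference.
Source V1 fixes V_0 = 9 V.
KCL at each unknown node (sum of currents leaving = 0; resistances in Ω):
  Node 1: (V_1 - 9)/1500 + (V_1 - 0)/30 + (V_1 - 0)/3600 = 0
Collecting terms: 0.03428 × V_1 = 0.006  =>  V_1 = 0.175 V
V_th = V_1 - V_2 = 0.175 - 0 = 0.175 V
Step 2 — R_th: zero the source — replace V1 by a short circuit (node 2 merges into node 0) — and find the resistance seen between A (node 1) and B (node 0).
Reduce the network between node 1 (A) and node 0 (B) by series/parallel combination:
  Rp1 = R1 ‖ R2 ‖ R3 (parallel, all between nodes 0 and 1) = 1/(1/1500 + 1/30 + 1/3600) = 29.17 Ω
R_th = 29.17 Ω
I_n = V_th/R_th = 0.175/29.17 = 0.006 A, and R_n = R_th = 29.17 Ω

Final answer: I_n = 0.006 A, R_n = 29.17 Ω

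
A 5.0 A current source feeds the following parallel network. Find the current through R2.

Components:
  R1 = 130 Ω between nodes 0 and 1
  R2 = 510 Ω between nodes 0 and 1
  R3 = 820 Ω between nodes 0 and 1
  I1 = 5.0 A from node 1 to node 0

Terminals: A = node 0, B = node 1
All resistors sit directly between nodes 0 and 1, so they are in parallel and share one voltage V; the full source current 5 A splits among them.
1/R_par = 1/130 + 1/510 + 1/820 = 0.01087 S  =>  R_par = 91.97 Ω
V = I × R_par = 5 × 91.97 = 459.9 V
I_R2 = V/R2 = 459.9/510 = 0.9017 A

Final answer: 0.9017 A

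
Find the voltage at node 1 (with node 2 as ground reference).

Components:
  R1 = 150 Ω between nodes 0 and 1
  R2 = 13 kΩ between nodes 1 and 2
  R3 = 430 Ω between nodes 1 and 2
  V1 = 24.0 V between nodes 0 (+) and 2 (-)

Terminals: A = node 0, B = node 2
Nodal analysis, taking node 2 as the 0 V reference.
Source V1 fixes V_0 = 24 V.
KCL at each unknown node (sum of currents leaving = 0; resistances in Ω):
  Node 1: (V_1 - 24)/150 + (V_1 - 0)/13000 + (V_1 - 0)/430 = 0
Collecting terms: 0.009069 × V_1 = 0.16  =>  V_1 = 17.64 V
The requested potential is V_1 = 17.64 V.

Final answer: V_1 = 17.64 V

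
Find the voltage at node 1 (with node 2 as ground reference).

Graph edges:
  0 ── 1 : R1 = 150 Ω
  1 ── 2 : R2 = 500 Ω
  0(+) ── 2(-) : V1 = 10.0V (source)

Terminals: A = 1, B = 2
Nodal analysis, taking node 2 as the 0 V reference.
Source V1 fixes V_0 = 10 V.
KCL at each unknown node (sum of currents leaving = 0; resistances in Ω):
  Node 1: (V_1 - 10)/150 + (V_1 - 0)/500 = 0
Collecting terms: 0.008667 × V_1 = 0.06667  =>  V_1 = 7.692 V
The requested potential is V_1 = 7.692 V.

Final answer: V_1 = 7.692 V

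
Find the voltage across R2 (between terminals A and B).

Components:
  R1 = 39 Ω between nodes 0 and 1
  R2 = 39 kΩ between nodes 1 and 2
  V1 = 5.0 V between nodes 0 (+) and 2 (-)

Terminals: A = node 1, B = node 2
R1 and R2 are in series across V1 (node 0 → node 1 → node 2), and the output A–B is taken across R2, so this is a voltage divider.
Series current: I = V1/(R1 + R2) = 5/(39 + 39000) = 5/39040 = 0.0001281 A
V_R2 = I × R2 = V1 × R2/(R1 + R2) = 5 × 39000/39040 = 4.995 V

Final answer: 4.995 V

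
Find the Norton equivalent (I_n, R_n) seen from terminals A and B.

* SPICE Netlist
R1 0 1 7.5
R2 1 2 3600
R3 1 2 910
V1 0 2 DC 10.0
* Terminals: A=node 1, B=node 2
Find the Thévenin equivalent first; then I_n = V_th/R_th and R_n = R_th.
Step 1 — V_th is the open-circuit voltage V_A - V_B (nothing connected across the terminals).
Nodal analysis, taking node 2 as the 0 V reference.
Source V1 fixes V_0 = 10 V.
KCL at each unknown node (sum of currents leaving = 0; resistances in Ω):
  Node 1: (V_1 - 10)/7.5 + (V_1 - 0)/3600 + (V_1 - 0)/910 = 0
Collecting terms: 0.1347 × V_1 = 1.333  =>  V_1 = 9.898 V
V_th = V_1 - V_2 = 9.898 - 0 = 9.898 V
Step 2 — R_th: zero the source — replace V1 by a short circuit (node 2 merges into node 0) — and find the resistance seen between A (node 1) and B (node 0).
Reduce the network between node 1 (A) and node 0 (B) by series/parallel combination:
  Rp1 = R1 ‖ R2 ‖ R3 (parallel, all between nodes 0 and 1) = 1/(1/7.5 + 1/3600 + 1/910) = 7.423 Ω
R_th = 7.423 Ω
I_n = V_th/R_th = 9.898/7.423 = 1.333 A, and R_n = R_th = 7.423 Ω

Final answer: I_n = 1.333 A, R_n = 7.423 Ω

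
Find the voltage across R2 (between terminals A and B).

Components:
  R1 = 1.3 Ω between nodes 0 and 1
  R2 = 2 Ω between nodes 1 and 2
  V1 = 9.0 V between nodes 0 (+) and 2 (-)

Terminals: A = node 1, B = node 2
R1 and R2 are in series across V1 (node 0 → node 1 → node 2), and the output A–B is taken across R2, so this is a voltage divider.
Series current: I = V1/(R1 + R2) = 9/(1.3 + 2) = 9/3.3 = 2.727 A
V_R2 = I × R2 = V1 × R2/(R1 + R2) = 9 × 2/3.3 = 5.455 V

Final answer: 5.455 V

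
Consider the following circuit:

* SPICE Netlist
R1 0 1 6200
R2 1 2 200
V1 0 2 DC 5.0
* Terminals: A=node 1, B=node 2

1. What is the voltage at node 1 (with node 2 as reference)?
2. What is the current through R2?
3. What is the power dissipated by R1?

Nodal analysis, taking node 2 as the 0 V reference.
Source V1 fixes V_0 = 5 V.
KCL at each unknown node (sum of currents leaving = 0; resistances in Ω):
  Node 1: (V_1 - 5)/6200 + (V_1 - 0)/200 = 0
Collecting terms: 0.005161 × V_1 = 0.0008065  =>  V_1 = 0.1562 V
Part 1:
  Read off the nodal solution: V_1 = 0.1562 V
Part 2:
  I_R2 = (V_1 - V_2)/R2 = (0.1562 - 0)/200 = 0.0007813 A
  Magnitude: I_R2 = 0.0007813 A
Part 3:
  I_R1 = (V_0 - V_1)/R1 = (5 - 0.1562)/6200 = 0.0007813 A
  P_R1 = I_R1² × R1 = (0.0007813)² × 6200 = 0.003784 W

Final answers:
1. V_1 = 0.1562 V
2. I_R2 = 0.0007813 A
3. P_R1 = 0.003784 W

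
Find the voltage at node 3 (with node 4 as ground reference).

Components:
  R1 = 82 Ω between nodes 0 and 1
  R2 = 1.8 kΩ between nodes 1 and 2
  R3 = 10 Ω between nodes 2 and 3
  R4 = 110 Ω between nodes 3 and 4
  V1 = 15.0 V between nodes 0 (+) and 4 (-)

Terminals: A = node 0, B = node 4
Nodal analysis, taking node 4 as the 0 V reference.
Source V1 fixes V_0 = 15 V.
KCL at each unknown node (sum of currents leaving = 0; resistances in Ω):
  Node 1: (V_1 - 15)/82 + (V_1 - V_2)/1800 = 0
  Node 2: (V_2 - V_1)/1800 + (V_2 - V_3)/10 = 0
  Node 3: (V_3 - V_2)/10 + (V_3 - 0)/110 = 0
Collecting terms (coefficients in siemens):
  0.01275·V_1 - 0.0005556·V_2 = 0.1829
  0.1006·V_2 - 0.0005556·V_1 - 0.1·V_3 = 0
  0.1091·V_3 - 0.1·V_2 = 0
Solving these 3 simultaneous equations (Gaussian elimination) gives:
  V_1 = 14.39 V, V_2 = 0.8991 V, V_3 = 0.8242 V
The requested potential is V_3 = 0.8242 V.

Final answer: V_3 = 0.8242 V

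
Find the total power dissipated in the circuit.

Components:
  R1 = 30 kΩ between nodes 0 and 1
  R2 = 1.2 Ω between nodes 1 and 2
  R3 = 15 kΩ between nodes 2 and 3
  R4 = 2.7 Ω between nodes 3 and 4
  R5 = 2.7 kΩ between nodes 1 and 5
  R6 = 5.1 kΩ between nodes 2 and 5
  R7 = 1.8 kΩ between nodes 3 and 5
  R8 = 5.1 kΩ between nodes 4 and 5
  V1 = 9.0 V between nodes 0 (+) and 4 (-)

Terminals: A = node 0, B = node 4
Nodal analysis, taking node 4 as the 0 V reference.
Source V1 fixes V_0 = 9 V.
KCL at each unknown node (sum of currents leaving = 0; resistances in Ω):
  Node 1: (V_1 - 9)/30000 + (V_1 - V_2)/1.2 + (V_1 - V_5)/2700 = 0
  Node 2: (V_2 - V_1)/1.2 + (V_2 - V_3)/15000 + (V_2 - V_5)/5100 = 0
  Node 3: (V_3 - V_2)/15000 + (V_3 - 0)/2.7 + (V_3 - V_5)/1800 = 0
  Node 5: (V_5 - V_1)/2700 + (V_5 - V_2)/5100 + (V_5 - V_3)/1800 + (V_5 - 0)/5100 = 0
Collecting terms (coefficients in siemens):
  0.8337·V_1 - 0.8333·V_2 - 0.0003704·V_5 = 0.0003
  0.8336·V_2 - 0.8333·V_1 - 0.00006667·V_3 - 0.0001961·V_5 = 0
  0.371·V_3 - 0.00006667·V_2 - 0.0005556·V_5 = 0
  0.001318·V_5 - 0.0003704·V_1 - 0.0001961·V_2 - 0.0005556·V_3 = 0
Solving these 4 simultaneous equations (Gaussian elimination) gives:
  V_1 = 0.7097 V, V_2 = 0.7095 V, V_3 = 0.0005845 V, V_5 = 0.3052 V
Power in each resistor, P = (ΔV)²/R:
  P_R1 = (9 - 0.7097)²/30000 = 0.002291 W
  P_R2 = (0.7097 - 0.7095)²/1.2 = 0.00000001922 W
  P_R3 = (0.7095 - 0.0005845)²/15000 = 0.00003351 W
  P_R4 = (0.0005845 - 0)²/2.7 = 0.0000001266 W
  P_R5 = (0.7097 - 0.3052)²/2700 = 0.00006059 W
  P_R6 = (0.7095 - 0.3052)²/5100 = 0.00003205 W
  P_R7 = (0.0005845 - 0.3052)²/1800 = 0.00005155 W
  P_R8 = (0 - 0.3052)²/5100 = 0.00001827 W
P_total = P_R1 + P_R2 + P_R3 + P_R4 + P_R5 + P_R6 + P_R7 + P_R8 = 0.002487 W

Final answer: 0.002487 W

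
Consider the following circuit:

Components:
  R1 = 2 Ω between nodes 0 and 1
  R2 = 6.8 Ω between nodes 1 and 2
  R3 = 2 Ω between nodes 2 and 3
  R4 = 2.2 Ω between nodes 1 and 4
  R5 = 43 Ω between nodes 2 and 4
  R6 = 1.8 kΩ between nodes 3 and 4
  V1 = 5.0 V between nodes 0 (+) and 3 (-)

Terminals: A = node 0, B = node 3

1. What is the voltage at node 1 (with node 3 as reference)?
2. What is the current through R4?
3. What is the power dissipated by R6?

Nodal analysis, taking node 3 as the 0 V reference.
Source V1 fixes V_0 = 5 V.
KCL at each unknown node (sum of currents leaving = 0; resistances in Ω):
  Node 1: (V_1 - 5)/2 + (V_1 - V_2)/6.8 + (V_1 - V_4)/2.2 = 0
  Node 2: (V_2 - V_1)/6.8 + (V_2 - 0)/2 + (V_2 - V_4)/43 = 0
  Node 4: (V_4 - V_1)/2.2 + (V_4 - V_2)/43 + (V_4 - 0)/1800 = 0
Collecting terms (coefficients in siemens):
  1.102·V_1 - 0.1471·V_2 - 0.4545·V_4 = 2.5
  0.6703·V_2 - 0.1471·V_1 - 0.02326·V_4 = 0
  0.4784·V_4 - 0.4545·V_1 - 0.02326·V_2 = 0
Solving these 3 simultaneous equations (Gaussian elimination) gives:
  V_1 = 3.988 V, V_2 = 1.008 V, V_4 = 3.838 V
Part 1:
  Read off the nodal solution: V_1 = 3.988 V
Part 2:
  I_R4 = (V_1 - V_4)/R4 = (3.988 - 3.838)/2.2 = 0.06795 A
  Magnitude: I_R4 = 0.06795 A
Part 3:
  I_R6 = (V_3 - V_4)/R6 = (0 - 3.838)/1800 = -0.002132 A
  P_R6 = I_R6² × R6 = (-0.002132)² × 1800 = 0.008184 W

Final answers:
1. V_1 = 3.988 V
2. I_R4 = 0.06795 A
3. P_R6 = 0.008184 W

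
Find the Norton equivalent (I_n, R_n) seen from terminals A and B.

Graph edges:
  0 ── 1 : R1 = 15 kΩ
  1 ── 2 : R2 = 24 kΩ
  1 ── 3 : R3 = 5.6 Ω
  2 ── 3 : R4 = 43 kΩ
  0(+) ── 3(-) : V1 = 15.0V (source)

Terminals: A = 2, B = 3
Find the Thévenin equivalent first; then I_n = V_th/R_th and R_n = R_th.
Step 1 — V_th is the open-circuit voltage V_A - V_B (nothing connected across the terminals).
Nodal analysis, taking node 3 as the 0 V reference.
Source V1 fixes V_0 = 15 V.
KCL at each unknown node (sum of currents leaving = 0; resistances in Ω):
  Node 1: (V_1 - 15)/15000 + (V_1 - V_2)/24000 + (V_1 - 0)/5.6 = 0
  Node 2: (V_2 - V_1)/24000 + (V_2 - 0)/43000 = 0
Collecting terms (coefficients in siemens):
  0.1787·V_1 - 0.00004167·V_2 = 0.001
  0.00006492·V_2 - 0.00004167·V_1 = 0
Determinant D = (0.1787)(0.00006492) - (-0.00004167)(-0.00004167) = 0.0000116
V_1 = [(0.001)(0.00006492) - (-0.00004167)(0)]/D = 0.005597 V
V_2 = [(0.1787)(0) - (0.001)(-0.00004167)]/D = 0.003592 V
V_th = V_2 - V_3 = 0.003592 - 0 = 0.003592 V
Step 2 — R_th: zero the source — replace V1 by a short circuit (node 3 merges into node 0) — and find the resistance seen between A (node 2) and B (node 0).
Reduce the network between node 2 (A) and node 0 (B) by series/parallel combination:
  Rp1 = R1 ‖ R3 (parallel, both between nodes 0 and 1) = 1/(1/15000 + 1/5.6) = 5.598 Ω
  Rs1 = R2 + Rp1 (series, joined only at node 1) = 24000 + 5.598 = 24010 Ω
  Rp2 = R4 ‖ Rs1 (parallel, both between nodes 0 and 2) = 1/(1/43000 + 1/24010) = 15410 Ω
R_th = 15.41 kΩ
I_n = V_th/R_th = 0.003592/15410 = 0.0000002332 A, and R_n = R_th = 15.41 kΩ

Final answer: I_n = 2.332e-07 A, R_n = 15.41 kΩ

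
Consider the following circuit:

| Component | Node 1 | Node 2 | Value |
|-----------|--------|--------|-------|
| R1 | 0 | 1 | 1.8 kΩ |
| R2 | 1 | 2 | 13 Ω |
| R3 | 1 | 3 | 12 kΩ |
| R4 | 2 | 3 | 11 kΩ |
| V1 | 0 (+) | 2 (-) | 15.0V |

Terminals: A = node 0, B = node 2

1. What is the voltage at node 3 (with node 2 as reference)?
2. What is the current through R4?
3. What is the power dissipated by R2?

Nodal analysis, taking node 2 as the 0 V reference.
Source V1 fixes V_0 = 15 V.
KCL at each unknown node (sum of currents leaving = 0; resistances in Ω):
  Node 1: (V_1 - 15)/1800 + (V_1 - 0)/13 + (V_1 - V_3)/12000 = 0
  Node 3: (V_3 - V_1)/12000 + (V_3 - 0)/11000 = 0
Collecting terms (coefficients in siemens):
  0.07756·V_1 - 0.00008333·V_3 = 0.008333
  0.0001742·V_3 - 0.00008333·V_1 = 0
Determinant D = (0.07756)(0.0001742) - (-0.00008333)(-0.00008333) = 0.00001351
V_1 = [(0.008333)(0.0001742) - (-0.00008333)(0)]/D = 0.1075 V
V_3 = [(0.07756)(0) - (0.008333)(-0.00008333)]/D = 0.05141 V
Part 1:
  Read off the nodal solution: V_3 = 0.05141 V
Part 2:
  I_R4 = (V_2 - V_3)/R4 = (0 - 0.05141)/11000 = -0.000004674 A
  Magnitude: I_R4 = 0.000004674 A
Part 3:
  I_R2 = (V_1 - V_2)/R2 = (0.1075 - 0)/13 = 0.008269 A
  P_R2 = I_R2² × R2 = (0.008269)² × 13 = 0.0008889 W

Final answers:
1. V_3 = 0.05141 V
2. I_R4 = 4.674e-06 A
3. P_R2 = 0.0008889 W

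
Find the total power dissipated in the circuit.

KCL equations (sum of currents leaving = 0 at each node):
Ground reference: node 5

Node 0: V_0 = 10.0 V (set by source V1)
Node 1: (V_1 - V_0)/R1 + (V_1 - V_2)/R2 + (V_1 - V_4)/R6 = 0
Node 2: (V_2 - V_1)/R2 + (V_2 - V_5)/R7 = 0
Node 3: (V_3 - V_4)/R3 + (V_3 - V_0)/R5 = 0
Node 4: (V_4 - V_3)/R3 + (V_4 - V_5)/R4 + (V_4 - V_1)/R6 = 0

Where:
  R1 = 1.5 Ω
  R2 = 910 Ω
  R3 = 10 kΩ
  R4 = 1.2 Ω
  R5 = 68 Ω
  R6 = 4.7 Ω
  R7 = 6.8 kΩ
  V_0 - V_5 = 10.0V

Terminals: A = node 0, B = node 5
Nodal analysis, taking node 5 as the 0 V reference.
Source V1 fixes V_0 = 10 V.
KCL at each unknown node (sum of currents leaving = 0; resistances in Ω):
  Node 1: (V_1 - 10)/1.5 + (V_1 - V_2)/910 + (V_1 - V_4)/4.7 = 0
  Node 2: (V_2 - V_1)/910 + (V_2 - 0)/6800 = 0
  Node 3: (V_3 - V_4)/10000 + (V_3 - 10)/68 = 0
  Node 4: (V_4 - V_3)/10000 + (V_4 - 0)/1.2 + (V_4 - V_1)/4.7 = 0
Collecting terms (coefficients in siemens):
  0.8805·V_1 - 0.001099·V_2 - 0.2128·V_4 = 6.667
  0.001246·V_2 - 0.001099·V_1 = 0
  0.01481·V_3 - 0.0001·V_4 = 0.1471
  1.046·V_4 - 0.2128·V_1 - 0.0001·V_3 = 0
Solving these 4 simultaneous equations (Gaussian elimination) gives:
  V_1 = 7.972 V, V_2 = 7.031 V, V_3 = 9.943 V, V_4 = 1.622 V
Power in each resistor, P = (ΔV)²/R:
  P_R1 = (10 - 7.972)²/1.5 = 2.742 W
  P_R2 = (7.972 - 7.031)²/910 = 0.0009729 W
  P_R3 = (9.943 - 1.622)²/10000 = 0.006924 W
  P_R4 = (1.622 - 0)²/1.2 = 2.193 W
  P_R5 = (10 - 9.943)²/68 = 0.00004708 W
  P_R6 = (7.972 - 1.622)²/4.7 = 8.579 W
  P_R7 = (7.031 - 0)²/6800 = 0.00727 W
P_total = P_R1 + P_R2 + P_R3 + P_R4 + P_R5 + P_R6 + P_R7 = 13.53 W

Final answer: 13.53 W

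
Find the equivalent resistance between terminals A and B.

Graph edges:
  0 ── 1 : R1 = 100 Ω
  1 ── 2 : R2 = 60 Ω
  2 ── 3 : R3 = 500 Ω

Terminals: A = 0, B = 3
Reduce the network between node 0 (A) and node 3 (B) by series/parallel combination:
  Rs1 = R1 + R2 (series, joined only at node 1) = 100 + 60 = 160 Ω
  Rs2 = R3 + Rs1 (series, joined only at node 2) = 500 + 160 = 660 Ω
R_eq = 660 Ω

Final answer: 660 Ω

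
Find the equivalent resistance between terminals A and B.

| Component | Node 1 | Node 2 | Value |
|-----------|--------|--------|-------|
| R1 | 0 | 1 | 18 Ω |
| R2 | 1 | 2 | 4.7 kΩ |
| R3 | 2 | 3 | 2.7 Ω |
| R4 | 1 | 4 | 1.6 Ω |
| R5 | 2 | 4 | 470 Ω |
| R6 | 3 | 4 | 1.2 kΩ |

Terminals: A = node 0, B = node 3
The network is not a plain series/parallel combination. Inject a 1 A test current into terminal A (node 0) and return it from terminal B (node 3); then R_eq = V_A / (1 A).
Nodal analysis, taking node 3 as the 0 V reference.
Current source I_test pushes 1 A into node 0 and draws it out of node 3.
KCL at each unknown node (sum of currents leaving = 0; resistances in Ω):
  Node 0: (V_0 - V_1)/18 - 1 = 0
  Node 1: (V_1 - V_0)/18 + (V_1 - V_2)/4700 + (V_1 - V_4)/1.6 = 0
  Node 2: (V_2 - V_1)/4700 + (V_2 - 0)/2.7 + (V_2 - V_4)/470 = 0
  Node 4: (V_4 - V_1)/1.6 + (V_4 - V_2)/470 + (V_4 - 0)/1200 = 0
Collecting terms (coefficients in siemens):
  0.05556·V_0 - 0.05556·V_1 = 1
  0.6808·V_1 - 0.05556·V_0 - 0.0002128·V_2 - 0.625·V_4 = 0
  0.3727·V_2 - 0.0002128·V_1 - 0.002128·V_4 = 0
  0.628·V_4 - 0.625·V_1 - 0.002128·V_2 = 0
Solving these 4 simultaneous equations (Gaussian elimination) gives:
  V_0 = 335.9 V, V_1 = 317.9 V, V_2 = 1.988 V, V_4 = 316.4 V
R_eq = V_0 / 1 A = 335.9 Ω

Final answer: 335.9 Ω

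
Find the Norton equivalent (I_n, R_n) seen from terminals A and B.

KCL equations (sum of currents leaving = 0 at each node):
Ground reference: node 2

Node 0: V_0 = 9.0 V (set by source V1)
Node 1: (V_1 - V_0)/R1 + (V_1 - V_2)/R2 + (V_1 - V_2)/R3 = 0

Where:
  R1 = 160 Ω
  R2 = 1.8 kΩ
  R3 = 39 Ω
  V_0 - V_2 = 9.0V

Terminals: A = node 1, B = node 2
Find the Thévenin equivalent first; then I_n = V_th/R_th and R_n = R_th.
Step 1 — V_th is the open-circuit voltage V_A - V_B (nothing connected across the terminals).
Nodal analysis, taking node 2 as the 0 V reference.
Source V1 fixes V_0 = 9 V.
KCL at each unknown node (sum of currents leaving = 0; resistances in Ω):
  Node 1: (V_1 - 9)/160 + (V_1 - 0)/1800 + (V_1 - 0)/39 = 0
Collecting terms: 0.03245 × V_1 = 0.05625  =>  V_1 = 1.734 V
V_th = V_1 - V_2 = 1.734 - 0 = 1.734 V
Step 2 — R_th: zero the source — replace V1 by a short circuit (node 2 merges into node 0) — and find the resistance seen between A (node 1) and B (node 0).
Reduce the network between node 1 (A) and node 0 (B) by series/parallel combination:
  Rp1 = R1 ‖ R2 ‖ R3 (parallel, all between nodes 0 and 1) = 1/(1/160 + 1/1800 + 1/39) = 30.82 Ω
R_th = 30.82 Ω
I_n = V_th/R_th = 1.734/30.82 = 0.05625 A, and R_n = R_th = 30.82 Ω

Final answer: I_n = 0.05625 A, R_n = 30.82 Ω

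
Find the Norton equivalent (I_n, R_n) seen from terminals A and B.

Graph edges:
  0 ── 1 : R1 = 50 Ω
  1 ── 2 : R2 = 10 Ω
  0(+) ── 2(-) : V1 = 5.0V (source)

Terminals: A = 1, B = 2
Find the Thévenin equivalent first; then I_n = V_th/R_th and R_n = R_th.
Step 1 — V_th is the open-circuit voltage V_A - V_B (nothing connected across the terminals).
Nodal analysis, taking node 2 as the 0 V reference.
Source V1 fixes V_0 = 5 V.
KCL at each unknown node (sum of currents leaving = 0; resistances in Ω):
  Node 1: (V_1 - 5)/50 + (V_1 - 0)/10 = 0
Collecting terms: 0.12 × V_1 = 0.1  =>  V_1 = 0.8333 V
V_th = V_1 - V_2 = 0.8333 - 0 = 0.8333 V
Step 2 — R_th: zero the source — replace V1 by a short circuit (node 2 merges into node 0) — and find the resistance seen between A (node 1) and B (node 0).
Reduce the network between node 1 (A) and node 0 (B) by series/parallel combination:
  Rp1 = R1 ‖ R2 (parallel, both between nodes 0 and 1) = 1/(1/50 + 1/10) = 8.333 Ω
R_th = 8.333 Ω
I_n = V_th/R_th = 0.8333/8.333 = 0.1 A, and R_n = R_th = 8.333 Ω

Final answer: I_n = 0.1 A, R_n = 8.333 Ω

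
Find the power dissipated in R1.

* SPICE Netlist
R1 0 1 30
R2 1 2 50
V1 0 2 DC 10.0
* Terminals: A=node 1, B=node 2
Nodal analysis, taking node 2 as the 0 V reference.
Source V1 fixes V_0 = 10 V.
KCL at each unknown node (sum of currents leaving = 0; resistances in Ω):
  Node 1: (V_1 - 10)/30 + (V_1 - 0)/50 = 0
Collecting terms: 0.05333 × V_1 = 0.3333  =>  V_1 = 6.25 V
I_R1 = (V_0 - V_1)/R1 = (10 - 6.25)/30 = 0.125 A
P_R1 = I_R1² × R1 = (0.125)² × 30 = 0.4688 W

Final answer: 0.4688 W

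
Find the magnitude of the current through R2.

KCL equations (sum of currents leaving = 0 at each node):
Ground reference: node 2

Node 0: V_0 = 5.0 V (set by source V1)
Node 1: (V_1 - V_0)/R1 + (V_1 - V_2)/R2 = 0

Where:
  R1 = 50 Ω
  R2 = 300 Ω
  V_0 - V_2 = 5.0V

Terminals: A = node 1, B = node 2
Nodal analysis, taking node 2 as the 0 V reference.
Source V1 fixes V_0 = 5 V.
KCL at each unknown node (sum of currents leaving = 0; resistances in Ω):
  Node 1: (V_1 - 5)/50 + (V_1 - 0)/300 = 0
Collecting terms: 0.02333 × V_1 = 0.1  =>  V_1 = 4.286 V
I_R2 = (V_1 - V_2)/R2 = (4.286 - 0)/300 = 0.01429 A
|I_R2| = 0.01429 A

Final answer: |I_R2| = 0.01429 A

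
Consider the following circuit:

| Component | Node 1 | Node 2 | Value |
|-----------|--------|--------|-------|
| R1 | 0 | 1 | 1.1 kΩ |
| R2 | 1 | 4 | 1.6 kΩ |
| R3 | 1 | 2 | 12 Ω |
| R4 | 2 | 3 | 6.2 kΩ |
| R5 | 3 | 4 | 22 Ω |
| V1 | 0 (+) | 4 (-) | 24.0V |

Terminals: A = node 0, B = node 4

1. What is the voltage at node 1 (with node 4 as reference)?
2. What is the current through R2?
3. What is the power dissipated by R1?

Nodal analysis, taking node 4 as the 0 V reference.
Source V1 fixes V_0 = 24 V.
KCL at each unknown node (sum of currents leaving = 0; resistances in Ω):
  Node 1: (V_1 - 24)/1100 + (V_1 - 0)/1600 + (V_1 - V_2)/12 = 0
  Node 2: (V_2 - V_1)/12 + (V_2 - V_3)/6200 = 0
  Node 3: (V_3 - V_2)/6200 + (V_3 - 0)/22 = 0
Collecting terms (coefficients in siemens):
  0.08487·V_1 - 0.08333·V_2 = 0.02182
  0.08349·V_2 - 0.08333·V_1 - 0.0001613·V_3 = 0
  0.04562·V_3 - 0.0001613·V_2 = 0
Solving these 3 simultaneous equations (Gaussian elimination) gives:
  V_1 = 12.88 V, V_2 = 12.85 V, V_3 = 0.04544 V
Part 1:
  Read off the nodal solution: V_1 = 12.88 V
Part 2:
  I_R2 = (V_1 - V_4)/R2 = (12.88 - 0)/1600 = 0.008047 A
  Magnitude: I_R2 = 0.008047 A
Part 3:
  I_R1 = (V_0 - V_1)/R1 = (24 - 12.88)/1100 = 0.01011 A
  P_R1 = I_R1² × R1 = (0.01011)² × 1100 = 0.1125 W

Final answers:
1. V_1 = 12.88 V
2. I_R2 = 0.008047 A
3. P_R1 = 0.1125 W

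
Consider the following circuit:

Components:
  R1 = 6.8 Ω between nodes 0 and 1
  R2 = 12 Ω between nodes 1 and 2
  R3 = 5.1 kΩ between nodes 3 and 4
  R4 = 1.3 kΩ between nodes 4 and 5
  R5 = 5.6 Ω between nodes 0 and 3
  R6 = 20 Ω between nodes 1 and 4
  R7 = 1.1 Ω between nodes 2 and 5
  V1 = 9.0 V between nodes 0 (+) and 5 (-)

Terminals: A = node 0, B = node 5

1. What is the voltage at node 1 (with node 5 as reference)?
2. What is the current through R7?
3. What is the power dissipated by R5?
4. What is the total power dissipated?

Nodal analysis, taking node 5 as the 0 V reference.
Source V1 fixes V_0 = 9 V.
KCL at each unknown node (sum of currents leaving = 0; resistances in Ω):
  Node 1: (V_1 - 9)/6.8 + (V_1 - V_2)/12 + (V_1 - V_4)/20 = 0
  Node 2: (V_2 - V_1)/12 + (V_2 - 0)/1.1 = 0
  Node 3: (V_3 - V_4)/5100 + (V_3 - 9)/5.6 = 0
  Node 4: (V_4 - V_3)/5100 + (V_4 - 0)/1300 + (V_4 - V_1)/20 = 0
Collecting terms (coefficients in siemens):
  0.2804·V_1 - 0.08333·V_2 - 0.05·V_4 = 1.324
  0.9924·V_2 - 0.08333·V_1 = 0
  0.1788·V_3 - 0.0001961·V_4 = 1.607
  0.05097·V_4 - 0.05·V_1 - 0.0001961·V_3 = 0
Solving these 4 simultaneous equations (Gaussian elimination) gives:
  V_1 = 5.907 V, V_2 = 0.496 V, V_3 = 8.997 V, V_4 = 5.83 V
Part 1:
  Read off the nodal solution: V_1 = 5.907 V
Part 2:
  I_R7 = (V_2 - V_5)/R7 = (0.496 - 0)/1.1 = 0.4509 A
  Magnitude: I_R7 = 0.4509 A
Part 3:
  I_R5 = (V_0 - V_3)/R5 = (9 - 8.997)/5.6 = 0.0006209 A
  P_R5 = I_R5² × R5 = (0.0006209)² × 5.6 = 0.000002159 W
Part 4:
  Power in each resistor, P = (ΔV)²/R:
    P_R1 = (9 - 5.907)²/6.8 = 1.407 W
    P_R2 = (5.907 - 0.496)²/12 = 2.44 W
    P_R3 = (8.997 - 5.83)²/5100 = 0.001966 W
    P_R4 = (5.83 - 0)²/1300 = 0.02615 W
    P_R5 = (9 - 8.997)²/5.6 = 0.000002159 W
    P_R6 = (5.907 - 5.83)²/20 = 0.0002986 W
    P_R7 = (0.496 - 0)²/1.1 = 0.2237 W
  P_total = P_R1 + P_R2 + P_R3 + P_R4 + P_R5 + P_R6 + P_R7 = 4.099 W

Final answers:
1. V_1 = 5.907 V
2. I_R7 = 0.4509 A
3. P_R5 = 2.159e-06 W
4. P_total = 4.099 W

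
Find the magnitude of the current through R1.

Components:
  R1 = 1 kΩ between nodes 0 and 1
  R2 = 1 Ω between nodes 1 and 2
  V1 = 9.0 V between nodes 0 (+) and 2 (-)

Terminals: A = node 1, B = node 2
Nodal analysis, taking node 2 as the 0 V reference.
Source V1 fixes V_0 = 9 V.
KCL at each unknown node (sum of currents leaving = 0; resistances in Ω):
  Node 1: (V_1 - 9)/1000 + (V_1 - 0)/1 = 0
Collecting terms: 1.001 × V_1 = 0.009  =>  V_1 = 0.008991 V
I_R1 = (V_0 - V_1)/R1 = (9 - 0.008991)/1000 = 0.008991 A
|I_R1| = 0.008991 A

Final answer: |I_R1| = 0.008991 A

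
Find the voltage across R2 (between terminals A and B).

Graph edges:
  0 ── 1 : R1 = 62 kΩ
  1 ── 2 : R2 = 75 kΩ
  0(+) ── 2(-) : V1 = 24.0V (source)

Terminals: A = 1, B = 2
R1 and R2 are in series across V1 (node 0 → node 1 → node 2), and the output A–B is taken across R2, so this is a voltage divider.
Series current: I = V1/(R1 + R2) = 24/(62000 + 75000) = 24/137000 = 0.0001752 A
V_R2 = I × R2 = V1 × R2/(R1 + R2) = 24 × 75000/137000 = 13.14 V

Final answer: 13.14 V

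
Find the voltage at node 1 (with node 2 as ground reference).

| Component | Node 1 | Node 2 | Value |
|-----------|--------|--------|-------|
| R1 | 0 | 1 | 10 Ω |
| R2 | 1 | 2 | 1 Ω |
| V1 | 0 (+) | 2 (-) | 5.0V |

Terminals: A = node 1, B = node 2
Nodal analysis, taking node 2 as the 0 V reference.
Source V1 fixes V_0 = 5 V.
KCL at each unknown node (sum of currents leaving = 0; resistances in Ω):
  Node 1: (V_1 - 5)/10 + (V_1 - 0)/1 = 0
Collecting terms: 1.1 × V_1 = 0.5  =>  V_1 = 0.4545 V
The requested potential is V_1 = 0.4545 V.

Final answer: V_1 = 0.4545 V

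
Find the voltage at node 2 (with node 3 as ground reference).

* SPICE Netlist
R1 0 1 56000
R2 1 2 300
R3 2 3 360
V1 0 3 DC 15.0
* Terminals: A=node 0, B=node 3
Nodal analysis, taking node 3 as the 0 V reference.
Source V1 fixes V_0 = 15 V.
KCL at each unknown node (sum of currents leaving = 0; resistances in Ω):
  Node 1: (V_1 - 15)/56000 + (V_1 - V_2)/300 = 0
  Node 2: (V_2 - V_1)/300 + (V_2 - 0)/360 = 0
Collecting terms (coefficients in siemens):
  0.003351·V_1 - 0.003333·V_2 = 0.0002679
  0.006111·V_2 - 0.003333·V_1 = 0
Determinant D = (0.003351)(0.006111) - (-0.003333)(-0.003333) = 0.000009368
V_1 = [(0.0002679)(0.006111) - (-0.003333)(0)]/D = 0.1747 V
V_2 = [(0.003351)(0) - (0.0002679)(-0.003333)]/D = 0.09531 V
The requested potential is V_2 = 0.09531 V.

Final answer: V_2 = 0.09531 V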